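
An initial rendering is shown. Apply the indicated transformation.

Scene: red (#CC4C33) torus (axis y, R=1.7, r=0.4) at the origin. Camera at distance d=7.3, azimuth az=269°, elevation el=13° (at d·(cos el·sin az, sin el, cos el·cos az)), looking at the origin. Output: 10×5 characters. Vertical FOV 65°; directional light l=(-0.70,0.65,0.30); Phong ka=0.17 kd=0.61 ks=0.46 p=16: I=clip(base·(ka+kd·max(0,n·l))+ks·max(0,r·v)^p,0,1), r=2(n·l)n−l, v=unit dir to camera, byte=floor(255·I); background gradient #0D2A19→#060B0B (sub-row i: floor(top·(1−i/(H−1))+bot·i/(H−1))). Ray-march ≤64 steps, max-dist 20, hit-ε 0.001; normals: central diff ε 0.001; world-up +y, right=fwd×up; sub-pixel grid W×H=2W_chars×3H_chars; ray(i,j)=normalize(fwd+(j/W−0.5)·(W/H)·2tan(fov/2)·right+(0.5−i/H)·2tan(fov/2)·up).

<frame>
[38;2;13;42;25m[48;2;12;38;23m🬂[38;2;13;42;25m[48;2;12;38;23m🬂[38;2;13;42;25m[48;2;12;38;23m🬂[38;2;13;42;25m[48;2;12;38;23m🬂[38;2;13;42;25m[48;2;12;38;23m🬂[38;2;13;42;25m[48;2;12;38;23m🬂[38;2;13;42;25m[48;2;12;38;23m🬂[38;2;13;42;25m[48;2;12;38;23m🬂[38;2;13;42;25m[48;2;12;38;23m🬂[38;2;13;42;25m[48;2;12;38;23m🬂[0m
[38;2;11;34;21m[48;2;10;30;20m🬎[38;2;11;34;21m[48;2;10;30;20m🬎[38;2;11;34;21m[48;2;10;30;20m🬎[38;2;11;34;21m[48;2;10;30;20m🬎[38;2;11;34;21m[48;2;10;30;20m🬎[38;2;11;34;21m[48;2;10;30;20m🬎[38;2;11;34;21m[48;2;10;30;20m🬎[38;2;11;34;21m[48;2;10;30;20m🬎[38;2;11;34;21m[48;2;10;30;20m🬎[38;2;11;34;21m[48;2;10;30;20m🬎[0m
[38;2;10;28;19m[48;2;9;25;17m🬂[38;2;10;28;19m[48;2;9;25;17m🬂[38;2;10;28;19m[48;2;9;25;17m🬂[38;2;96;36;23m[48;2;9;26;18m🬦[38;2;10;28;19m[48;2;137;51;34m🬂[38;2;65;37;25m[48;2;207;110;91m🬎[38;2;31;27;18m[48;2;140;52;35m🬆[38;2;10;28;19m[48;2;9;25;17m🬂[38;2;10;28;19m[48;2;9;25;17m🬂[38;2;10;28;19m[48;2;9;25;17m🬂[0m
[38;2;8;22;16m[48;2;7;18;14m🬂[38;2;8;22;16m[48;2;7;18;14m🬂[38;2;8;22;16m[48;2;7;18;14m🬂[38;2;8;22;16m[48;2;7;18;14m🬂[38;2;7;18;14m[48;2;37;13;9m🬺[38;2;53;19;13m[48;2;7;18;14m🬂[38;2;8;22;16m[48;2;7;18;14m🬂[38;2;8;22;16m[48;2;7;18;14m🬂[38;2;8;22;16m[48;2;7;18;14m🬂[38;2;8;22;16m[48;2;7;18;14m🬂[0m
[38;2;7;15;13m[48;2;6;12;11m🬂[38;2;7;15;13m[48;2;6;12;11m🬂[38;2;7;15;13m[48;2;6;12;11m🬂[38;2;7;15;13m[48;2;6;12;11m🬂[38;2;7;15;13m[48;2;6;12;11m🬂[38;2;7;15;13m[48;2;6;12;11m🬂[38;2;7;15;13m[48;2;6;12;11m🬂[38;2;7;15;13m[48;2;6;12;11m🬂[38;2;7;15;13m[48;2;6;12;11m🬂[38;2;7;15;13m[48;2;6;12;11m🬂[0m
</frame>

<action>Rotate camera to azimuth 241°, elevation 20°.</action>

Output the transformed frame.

<frame>
[38;2;13;42;25m[48;2;12;38;23m🬂[38;2;13;42;25m[48;2;12;38;23m🬂[38;2;13;42;25m[48;2;12;38;23m🬂[38;2;13;42;25m[48;2;12;38;23m🬂[38;2;13;42;25m[48;2;12;38;23m🬂[38;2;13;42;25m[48;2;12;38;23m🬂[38;2;13;42;25m[48;2;12;38;23m🬂[38;2;13;42;25m[48;2;12;38;23m🬂[38;2;13;42;25m[48;2;12;38;23m🬂[38;2;13;42;25m[48;2;12;38;23m🬂[0m
[38;2;11;34;21m[48;2;10;30;20m🬎[38;2;11;34;21m[48;2;10;30;20m🬎[38;2;11;34;21m[48;2;10;30;20m🬎[38;2;11;34;21m[48;2;10;30;20m🬎[38;2;11;34;21m[48;2;10;30;20m🬎[38;2;11;34;21m[48;2;10;30;20m🬎[38;2;11;34;21m[48;2;10;30;20m🬎[38;2;11;34;21m[48;2;10;30;20m🬎[38;2;11;34;21m[48;2;10;30;20m🬎[38;2;11;34;21m[48;2;10;30;20m🬎[0m
[38;2;10;28;19m[48;2;9;25;17m🬂[38;2;10;28;19m[48;2;9;25;17m🬂[38;2;10;28;19m[48;2;9;25;17m🬂[38;2;81;30;20m[48;2;9;26;18m🬦[38;2;10;28;19m[48;2;125;46;30m🬂[38;2;32;24;16m[48;2;128;47;32m🬎[38;2;18;22;15m[48;2;146;53;36m🬆[38;2;10;28;19m[48;2;9;25;17m🬂[38;2;10;28;19m[48;2;9;25;17m🬂[38;2;10;28;19m[48;2;9;25;17m🬂[0m
[38;2;8;22;16m[48;2;7;18;14m🬂[38;2;8;22;16m[48;2;7;18;14m🬂[38;2;8;22;16m[48;2;7;18;14m🬂[38;2;8;22;16m[48;2;7;18;14m🬂[38;2;78;29;19m[48;2;13;17;13m🬁[38;2;106;39;26m[48;2;7;18;14m🬂[38;2;103;38;25m[48;2;7;18;14m🬀[38;2;8;22;16m[48;2;7;18;14m🬂[38;2;8;22;16m[48;2;7;18;14m🬂[38;2;8;22;16m[48;2;7;18;14m🬂[0m
[38;2;7;15;13m[48;2;6;12;11m🬂[38;2;7;15;13m[48;2;6;12;11m🬂[38;2;7;15;13m[48;2;6;12;11m🬂[38;2;7;15;13m[48;2;6;12;11m🬂[38;2;7;15;13m[48;2;6;12;11m🬂[38;2;7;15;13m[48;2;6;12;11m🬂[38;2;7;15;13m[48;2;6;12;11m🬂[38;2;7;15;13m[48;2;6;12;11m🬂[38;2;7;15;13m[48;2;6;12;11m🬂[38;2;7;15;13m[48;2;6;12;11m🬂[0m
</frame>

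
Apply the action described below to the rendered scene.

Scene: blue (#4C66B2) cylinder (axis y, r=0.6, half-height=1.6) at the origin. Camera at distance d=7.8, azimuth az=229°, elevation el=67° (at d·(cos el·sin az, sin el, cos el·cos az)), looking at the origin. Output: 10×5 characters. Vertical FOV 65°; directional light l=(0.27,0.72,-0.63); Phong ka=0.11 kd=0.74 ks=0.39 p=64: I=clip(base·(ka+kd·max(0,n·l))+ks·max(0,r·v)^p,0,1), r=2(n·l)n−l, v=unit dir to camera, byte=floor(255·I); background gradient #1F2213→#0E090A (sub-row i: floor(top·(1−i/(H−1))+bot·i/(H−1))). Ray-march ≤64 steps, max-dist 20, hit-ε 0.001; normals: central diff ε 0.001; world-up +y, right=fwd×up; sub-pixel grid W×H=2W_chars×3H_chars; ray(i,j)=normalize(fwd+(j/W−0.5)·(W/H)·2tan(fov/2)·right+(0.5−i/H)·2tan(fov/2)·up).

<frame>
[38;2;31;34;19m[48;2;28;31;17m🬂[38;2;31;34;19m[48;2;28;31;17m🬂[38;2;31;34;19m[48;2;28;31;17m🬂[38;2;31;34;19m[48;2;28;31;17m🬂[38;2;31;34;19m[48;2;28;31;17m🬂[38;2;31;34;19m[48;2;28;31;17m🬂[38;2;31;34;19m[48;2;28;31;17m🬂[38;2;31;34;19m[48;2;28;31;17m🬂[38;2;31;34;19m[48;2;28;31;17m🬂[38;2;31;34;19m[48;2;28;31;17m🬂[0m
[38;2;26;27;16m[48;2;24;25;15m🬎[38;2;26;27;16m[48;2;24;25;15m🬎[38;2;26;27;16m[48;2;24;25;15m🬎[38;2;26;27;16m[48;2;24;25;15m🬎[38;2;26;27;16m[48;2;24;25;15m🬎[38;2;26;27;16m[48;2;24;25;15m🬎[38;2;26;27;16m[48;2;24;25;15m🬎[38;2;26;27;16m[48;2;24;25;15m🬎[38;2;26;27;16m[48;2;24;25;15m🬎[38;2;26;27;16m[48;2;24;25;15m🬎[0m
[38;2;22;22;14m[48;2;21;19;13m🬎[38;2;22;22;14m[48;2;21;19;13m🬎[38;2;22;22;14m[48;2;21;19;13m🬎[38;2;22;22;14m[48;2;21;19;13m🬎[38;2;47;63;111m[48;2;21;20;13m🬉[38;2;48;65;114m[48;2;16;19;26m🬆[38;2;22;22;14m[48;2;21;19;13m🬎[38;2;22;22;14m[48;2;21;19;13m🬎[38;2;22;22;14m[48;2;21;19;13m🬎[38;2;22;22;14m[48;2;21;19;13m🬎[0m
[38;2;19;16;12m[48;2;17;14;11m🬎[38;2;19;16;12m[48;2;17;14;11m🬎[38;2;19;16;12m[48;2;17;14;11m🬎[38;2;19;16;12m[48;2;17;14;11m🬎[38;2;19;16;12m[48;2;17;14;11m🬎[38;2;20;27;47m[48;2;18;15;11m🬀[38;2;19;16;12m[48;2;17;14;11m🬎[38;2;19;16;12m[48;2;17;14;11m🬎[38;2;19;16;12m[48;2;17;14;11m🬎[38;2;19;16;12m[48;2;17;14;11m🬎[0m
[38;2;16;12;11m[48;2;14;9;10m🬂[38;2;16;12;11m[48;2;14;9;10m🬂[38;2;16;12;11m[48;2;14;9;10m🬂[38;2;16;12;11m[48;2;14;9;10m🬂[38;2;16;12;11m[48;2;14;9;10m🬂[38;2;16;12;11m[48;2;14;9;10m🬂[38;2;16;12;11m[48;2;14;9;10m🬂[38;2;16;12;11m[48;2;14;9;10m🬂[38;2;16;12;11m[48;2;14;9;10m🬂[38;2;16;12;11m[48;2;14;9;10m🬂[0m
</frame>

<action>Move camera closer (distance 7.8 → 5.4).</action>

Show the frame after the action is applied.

<frame>
[38;2;31;34;19m[48;2;28;31;17m🬂[38;2;31;34;19m[48;2;28;31;17m🬂[38;2;31;34;19m[48;2;28;31;17m🬂[38;2;31;34;19m[48;2;28;31;17m🬂[38;2;31;34;19m[48;2;28;31;17m🬂[38;2;31;34;19m[48;2;28;31;17m🬂[38;2;31;34;19m[48;2;28;31;17m🬂[38;2;31;34;19m[48;2;28;31;17m🬂[38;2;31;34;19m[48;2;28;31;17m🬂[38;2;31;34;19m[48;2;28;31;17m🬂[0m
[38;2;26;27;16m[48;2;24;25;15m🬎[38;2;26;27;16m[48;2;24;25;15m🬎[38;2;26;27;16m[48;2;24;25;15m🬎[38;2;26;27;16m[48;2;24;25;15m🬎[38;2;26;26;16m[48;2;48;65;114m🬝[38;2;26;27;16m[48;2;48;65;114m🬎[38;2;26;27;16m[48;2;24;25;15m🬎[38;2;26;27;16m[48;2;24;25;15m🬎[38;2;26;27;16m[48;2;24;25;15m🬎[38;2;26;27;16m[48;2;24;25;15m🬎[0m
[38;2;22;22;14m[48;2;21;19;13m🬎[38;2;22;22;14m[48;2;21;19;13m🬎[38;2;22;22;14m[48;2;21;19;13m🬎[38;2;22;22;14m[48;2;21;19;13m🬎[38;2;45;61;108m[48;2;22;21;14m▐[38;2;48;65;114m[48;2;14;19;33m🬎[38;2;22;22;14m[48;2;21;19;13m🬎[38;2;22;22;14m[48;2;21;19;13m🬎[38;2;22;22;14m[48;2;21;19;13m🬎[38;2;22;22;14m[48;2;21;19;13m🬎[0m
[38;2;19;16;12m[48;2;17;14;11m🬎[38;2;19;16;12m[48;2;17;14;11m🬎[38;2;19;16;12m[48;2;17;14;11m🬎[38;2;19;16;12m[48;2;17;14;11m🬎[38;2;19;16;12m[48;2;17;14;11m🬎[38;2;20;27;47m[48;2;18;15;11m🬀[38;2;19;16;12m[48;2;17;14;11m🬎[38;2;19;16;12m[48;2;17;14;11m🬎[38;2;19;16;12m[48;2;17;14;11m🬎[38;2;19;16;12m[48;2;17;14;11m🬎[0m
[38;2;16;12;11m[48;2;14;9;10m🬂[38;2;16;12;11m[48;2;14;9;10m🬂[38;2;16;12;11m[48;2;14;9;10m🬂[38;2;16;12;11m[48;2;14;9;10m🬂[38;2;16;12;11m[48;2;14;9;10m🬂[38;2;16;12;11m[48;2;14;9;10m🬂[38;2;16;12;11m[48;2;14;9;10m🬂[38;2;16;12;11m[48;2;14;9;10m🬂[38;2;16;12;11m[48;2;14;9;10m🬂[38;2;16;12;11m[48;2;14;9;10m🬂[0m
</frame>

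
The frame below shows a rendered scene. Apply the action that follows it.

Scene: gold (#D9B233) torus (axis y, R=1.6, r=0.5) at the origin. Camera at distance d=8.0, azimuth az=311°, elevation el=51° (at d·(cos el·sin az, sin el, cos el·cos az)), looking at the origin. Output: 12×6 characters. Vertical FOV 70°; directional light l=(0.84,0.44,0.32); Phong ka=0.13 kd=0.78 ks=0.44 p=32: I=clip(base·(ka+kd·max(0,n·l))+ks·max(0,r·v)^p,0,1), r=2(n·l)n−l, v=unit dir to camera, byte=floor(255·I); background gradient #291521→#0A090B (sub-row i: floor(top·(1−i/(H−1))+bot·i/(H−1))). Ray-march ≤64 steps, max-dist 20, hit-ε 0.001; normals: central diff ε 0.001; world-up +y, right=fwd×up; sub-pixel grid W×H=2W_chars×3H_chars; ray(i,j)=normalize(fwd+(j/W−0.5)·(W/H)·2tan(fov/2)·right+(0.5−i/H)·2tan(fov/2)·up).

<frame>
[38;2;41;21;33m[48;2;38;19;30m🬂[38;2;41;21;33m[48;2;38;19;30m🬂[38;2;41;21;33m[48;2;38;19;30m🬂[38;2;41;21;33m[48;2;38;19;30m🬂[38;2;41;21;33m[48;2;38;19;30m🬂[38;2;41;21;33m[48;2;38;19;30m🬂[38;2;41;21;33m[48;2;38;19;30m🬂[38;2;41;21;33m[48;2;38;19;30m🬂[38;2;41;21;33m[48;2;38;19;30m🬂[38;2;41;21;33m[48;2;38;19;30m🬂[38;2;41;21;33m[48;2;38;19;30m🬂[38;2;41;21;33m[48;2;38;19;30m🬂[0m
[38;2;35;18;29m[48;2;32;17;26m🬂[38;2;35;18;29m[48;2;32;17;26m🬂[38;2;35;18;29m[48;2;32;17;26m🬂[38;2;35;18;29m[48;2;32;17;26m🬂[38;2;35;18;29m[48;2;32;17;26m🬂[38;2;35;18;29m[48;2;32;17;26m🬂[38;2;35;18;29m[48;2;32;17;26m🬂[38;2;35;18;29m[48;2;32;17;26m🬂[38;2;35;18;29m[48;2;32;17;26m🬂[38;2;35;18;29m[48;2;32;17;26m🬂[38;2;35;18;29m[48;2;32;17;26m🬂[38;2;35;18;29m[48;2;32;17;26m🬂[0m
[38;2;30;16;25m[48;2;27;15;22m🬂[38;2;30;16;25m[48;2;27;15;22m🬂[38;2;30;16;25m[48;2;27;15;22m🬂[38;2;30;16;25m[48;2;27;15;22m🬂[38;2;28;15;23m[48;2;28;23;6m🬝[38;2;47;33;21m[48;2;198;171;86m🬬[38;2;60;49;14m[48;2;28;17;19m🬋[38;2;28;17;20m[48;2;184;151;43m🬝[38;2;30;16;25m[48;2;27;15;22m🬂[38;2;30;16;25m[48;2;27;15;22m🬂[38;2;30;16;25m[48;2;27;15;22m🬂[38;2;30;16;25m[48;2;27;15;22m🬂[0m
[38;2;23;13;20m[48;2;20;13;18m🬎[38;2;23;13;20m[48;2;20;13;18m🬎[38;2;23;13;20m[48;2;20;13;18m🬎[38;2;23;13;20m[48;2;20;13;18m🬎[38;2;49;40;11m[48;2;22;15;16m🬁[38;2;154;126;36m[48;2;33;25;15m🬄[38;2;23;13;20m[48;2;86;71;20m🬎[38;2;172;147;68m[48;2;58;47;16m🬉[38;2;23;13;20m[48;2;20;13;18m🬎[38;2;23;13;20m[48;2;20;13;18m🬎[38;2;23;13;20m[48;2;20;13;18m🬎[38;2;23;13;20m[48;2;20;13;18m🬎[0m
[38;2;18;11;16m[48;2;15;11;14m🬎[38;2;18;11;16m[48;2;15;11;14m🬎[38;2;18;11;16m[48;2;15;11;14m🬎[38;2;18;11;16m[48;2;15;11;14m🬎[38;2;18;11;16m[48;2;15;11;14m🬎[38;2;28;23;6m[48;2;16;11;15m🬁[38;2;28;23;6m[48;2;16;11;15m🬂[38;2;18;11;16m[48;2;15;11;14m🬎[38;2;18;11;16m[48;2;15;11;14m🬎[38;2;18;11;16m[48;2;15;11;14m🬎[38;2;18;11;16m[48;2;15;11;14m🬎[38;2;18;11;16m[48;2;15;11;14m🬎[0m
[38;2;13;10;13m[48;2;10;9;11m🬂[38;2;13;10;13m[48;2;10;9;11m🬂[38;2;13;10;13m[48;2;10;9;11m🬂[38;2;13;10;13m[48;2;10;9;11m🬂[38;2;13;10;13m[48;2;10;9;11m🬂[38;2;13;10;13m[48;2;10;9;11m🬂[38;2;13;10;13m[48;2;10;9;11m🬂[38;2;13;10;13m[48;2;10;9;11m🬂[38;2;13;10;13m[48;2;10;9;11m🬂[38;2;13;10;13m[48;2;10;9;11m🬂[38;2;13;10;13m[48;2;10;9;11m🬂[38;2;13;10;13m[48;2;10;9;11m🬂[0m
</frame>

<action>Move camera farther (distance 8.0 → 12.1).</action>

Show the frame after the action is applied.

<frame>
[38;2;41;21;33m[48;2;38;19;30m🬂[38;2;41;21;33m[48;2;38;19;30m🬂[38;2;41;21;33m[48;2;38;19;30m🬂[38;2;41;21;33m[48;2;38;19;30m🬂[38;2;41;21;33m[48;2;38;19;30m🬂[38;2;41;21;33m[48;2;38;19;30m🬂[38;2;41;21;33m[48;2;38;19;30m🬂[38;2;41;21;33m[48;2;38;19;30m🬂[38;2;41;21;33m[48;2;38;19;30m🬂[38;2;41;21;33m[48;2;38;19;30m🬂[38;2;41;21;33m[48;2;38;19;30m🬂[38;2;41;21;33m[48;2;38;19;30m🬂[0m
[38;2;35;18;29m[48;2;32;17;26m🬂[38;2;35;18;29m[48;2;32;17;26m🬂[38;2;35;18;29m[48;2;32;17;26m🬂[38;2;35;18;29m[48;2;32;17;26m🬂[38;2;35;18;29m[48;2;32;17;26m🬂[38;2;35;18;29m[48;2;32;17;26m🬂[38;2;35;18;29m[48;2;32;17;26m🬂[38;2;35;18;29m[48;2;32;17;26m🬂[38;2;35;18;29m[48;2;32;17;26m🬂[38;2;35;18;29m[48;2;32;17;26m🬂[38;2;35;18;29m[48;2;32;17;26m🬂[38;2;35;18;29m[48;2;32;17;26m🬂[0m
[38;2;30;16;25m[48;2;27;15;22m🬂[38;2;30;16;25m[48;2;27;15;22m🬂[38;2;30;16;25m[48;2;27;15;22m🬂[38;2;30;16;25m[48;2;27;15;22m🬂[38;2;30;16;25m[48;2;27;15;22m🬂[38;2;28;15;23m[48;2;117;96;28m🬝[38;2;29;16;24m[48;2;28;23;6m🬎[38;2;30;16;25m[48;2;27;15;22m🬂[38;2;30;16;25m[48;2;27;15;22m🬂[38;2;30;16;25m[48;2;27;15;22m🬂[38;2;30;16;25m[48;2;27;15;22m🬂[38;2;30;16;25m[48;2;27;15;22m🬂[0m
[38;2;23;13;20m[48;2;20;13;18m🬎[38;2;23;13;20m[48;2;20;13;18m🬎[38;2;23;13;20m[48;2;20;13;18m🬎[38;2;23;13;20m[48;2;20;13;18m🬎[38;2;23;13;20m[48;2;20;13;18m🬎[38;2;75;62;17m[48;2;24;17;13m🬇[38;2;109;90;25m[48;2;24;16;16m🬋[38;2;250;223;136m[48;2;36;26;20m🬀[38;2;23;13;20m[48;2;20;13;18m🬎[38;2;23;13;20m[48;2;20;13;18m🬎[38;2;23;13;20m[48;2;20;13;18m🬎[38;2;23;13;20m[48;2;20;13;18m🬎[0m
[38;2;18;11;16m[48;2;15;11;14m🬎[38;2;18;11;16m[48;2;15;11;14m🬎[38;2;18;11;16m[48;2;15;11;14m🬎[38;2;18;11;16m[48;2;15;11;14m🬎[38;2;18;11;16m[48;2;15;11;14m🬎[38;2;18;11;16m[48;2;15;11;14m🬎[38;2;18;11;16m[48;2;15;11;14m🬎[38;2;18;11;16m[48;2;15;11;14m🬎[38;2;18;11;16m[48;2;15;11;14m🬎[38;2;18;11;16m[48;2;15;11;14m🬎[38;2;18;11;16m[48;2;15;11;14m🬎[38;2;18;11;16m[48;2;15;11;14m🬎[0m
[38;2;13;10;13m[48;2;10;9;11m🬂[38;2;13;10;13m[48;2;10;9;11m🬂[38;2;13;10;13m[48;2;10;9;11m🬂[38;2;13;10;13m[48;2;10;9;11m🬂[38;2;13;10;13m[48;2;10;9;11m🬂[38;2;13;10;13m[48;2;10;9;11m🬂[38;2;13;10;13m[48;2;10;9;11m🬂[38;2;13;10;13m[48;2;10;9;11m🬂[38;2;13;10;13m[48;2;10;9;11m🬂[38;2;13;10;13m[48;2;10;9;11m🬂[38;2;13;10;13m[48;2;10;9;11m🬂[38;2;13;10;13m[48;2;10;9;11m🬂[0m
</frame>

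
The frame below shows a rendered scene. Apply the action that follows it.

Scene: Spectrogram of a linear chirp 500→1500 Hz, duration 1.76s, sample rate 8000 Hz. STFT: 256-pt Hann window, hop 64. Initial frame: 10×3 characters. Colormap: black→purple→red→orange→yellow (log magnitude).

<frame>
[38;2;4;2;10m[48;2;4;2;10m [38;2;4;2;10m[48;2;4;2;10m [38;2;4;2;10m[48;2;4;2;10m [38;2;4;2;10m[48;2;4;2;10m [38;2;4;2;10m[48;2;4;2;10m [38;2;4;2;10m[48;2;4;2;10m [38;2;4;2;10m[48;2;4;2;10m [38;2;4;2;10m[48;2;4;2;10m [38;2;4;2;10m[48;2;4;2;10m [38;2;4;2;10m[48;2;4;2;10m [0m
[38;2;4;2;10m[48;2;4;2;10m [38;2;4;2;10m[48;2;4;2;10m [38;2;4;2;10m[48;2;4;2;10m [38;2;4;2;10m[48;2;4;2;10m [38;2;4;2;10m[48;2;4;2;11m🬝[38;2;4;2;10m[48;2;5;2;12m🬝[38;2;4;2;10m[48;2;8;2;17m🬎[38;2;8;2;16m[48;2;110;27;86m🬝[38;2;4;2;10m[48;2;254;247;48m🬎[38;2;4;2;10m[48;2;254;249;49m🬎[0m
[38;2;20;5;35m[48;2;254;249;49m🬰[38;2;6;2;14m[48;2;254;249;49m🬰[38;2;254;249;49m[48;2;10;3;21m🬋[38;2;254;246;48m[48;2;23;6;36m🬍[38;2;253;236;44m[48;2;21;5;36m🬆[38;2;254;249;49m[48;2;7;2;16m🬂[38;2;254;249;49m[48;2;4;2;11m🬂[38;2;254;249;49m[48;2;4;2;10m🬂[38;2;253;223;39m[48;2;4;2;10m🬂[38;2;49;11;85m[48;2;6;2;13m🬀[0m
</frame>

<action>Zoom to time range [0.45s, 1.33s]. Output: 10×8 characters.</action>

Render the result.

<frame>
[38;2;4;2;10m[48;2;4;2;10m [38;2;4;2;10m[48;2;4;2;10m [38;2;4;2;10m[48;2;4;2;10m [38;2;4;2;10m[48;2;4;2;10m [38;2;4;2;10m[48;2;4;2;10m [38;2;4;2;10m[48;2;4;2;10m [38;2;4;2;10m[48;2;4;2;10m [38;2;4;2;10m[48;2;4;2;10m [38;2;4;2;10m[48;2;4;2;10m [38;2;4;2;10m[48;2;4;2;10m [0m
[38;2;4;2;10m[48;2;4;2;10m [38;2;4;2;10m[48;2;4;2;10m [38;2;4;2;10m[48;2;4;2;10m [38;2;4;2;10m[48;2;4;2;10m [38;2;4;2;10m[48;2;4;2;10m [38;2;4;2;10m[48;2;4;2;10m [38;2;4;2;10m[48;2;4;2;10m [38;2;4;2;10m[48;2;4;2;10m [38;2;4;2;10m[48;2;4;2;10m [38;2;4;2;10m[48;2;4;2;10m [0m
[38;2;4;2;10m[48;2;4;2;10m [38;2;4;2;10m[48;2;4;2;10m [38;2;4;2;10m[48;2;4;2;10m [38;2;4;2;10m[48;2;4;2;10m [38;2;4;2;10m[48;2;4;2;10m [38;2;4;2;10m[48;2;4;2;10m [38;2;4;2;10m[48;2;4;2;10m [38;2;4;2;10m[48;2;4;2;10m [38;2;4;2;10m[48;2;4;2;10m [38;2;4;2;10m[48;2;4;2;10m [0m
[38;2;4;2;10m[48;2;4;2;10m [38;2;4;2;10m[48;2;4;2;10m [38;2;4;2;10m[48;2;4;2;10m [38;2;4;2;10m[48;2;4;2;10m [38;2;4;2;10m[48;2;4;2;10m [38;2;4;2;10m[48;2;4;2;10m [38;2;4;2;10m[48;2;4;2;10m [38;2;4;2;10m[48;2;4;2;10m [38;2;4;2;10m[48;2;4;2;10m [38;2;4;2;10m[48;2;4;2;10m [0m
[38;2;4;2;10m[48;2;4;2;10m [38;2;4;2;10m[48;2;4;2;10m [38;2;4;2;10m[48;2;4;2;10m [38;2;4;2;10m[48;2;4;2;10m [38;2;4;2;10m[48;2;4;2;10m [38;2;4;2;10m[48;2;4;2;10m [38;2;4;2;10m[48;2;4;2;10m [38;2;4;2;10m[48;2;4;2;11m🬝[38;2;4;2;10m[48;2;4;2;11m🬎[38;2;4;2;10m[48;2;5;2;11m🬎[0m
[38;2;4;2;10m[48;2;6;2;14m🬎[38;2;4;2;10m[48;2;10;3;21m🬎[38;2;6;2;13m[48;2;24;6;44m🬝[38;2;15;4;26m[48;2;212;76;62m🬝[38;2;5;2;12m[48;2;253;227;40m🬎[38;2;7;2;16m[48;2;254;248;49m🬎[38;2;12;3;24m[48;2;254;249;49m🬎[38;2;23;5;39m[48;2;244;200;47m🬆[38;2;9;3;18m[48;2;254;239;45m🬂[38;2;32;7;53m[48;2;250;212;38m🬡[0m
[38;2;252;216;36m[48;2;33;8;52m🬍[38;2;253;239;45m[48;2;8;2;18m🬎[38;2;241;194;51m[48;2;23;5;39m🬆[38;2;254;249;49m[48;2;12;3;23m🬂[38;2;254;246;48m[48;2;7;2;16m🬂[38;2;250;160;13m[48;2;19;5;27m🬀[38;2;33;8;59m[48;2;4;2;11m🬂[38;2;11;3;22m[48;2;4;2;10m🬂[38;2;7;2;16m[48;2;4;2;10m🬂[38;2;5;2;12m[48;2;4;2;10m🬂[0m
[38;2;4;2;11m[48;2;4;2;10m🬂[38;2;4;2;11m[48;2;4;2;10m🬀[38;2;4;2;10m[48;2;4;2;10m [38;2;4;2;10m[48;2;4;2;10m [38;2;4;2;10m[48;2;4;2;10m [38;2;4;2;10m[48;2;4;2;10m [38;2;4;2;10m[48;2;4;2;10m [38;2;4;2;10m[48;2;4;2;10m [38;2;4;2;10m[48;2;4;2;10m [38;2;4;2;10m[48;2;4;2;10m [0m
</frame>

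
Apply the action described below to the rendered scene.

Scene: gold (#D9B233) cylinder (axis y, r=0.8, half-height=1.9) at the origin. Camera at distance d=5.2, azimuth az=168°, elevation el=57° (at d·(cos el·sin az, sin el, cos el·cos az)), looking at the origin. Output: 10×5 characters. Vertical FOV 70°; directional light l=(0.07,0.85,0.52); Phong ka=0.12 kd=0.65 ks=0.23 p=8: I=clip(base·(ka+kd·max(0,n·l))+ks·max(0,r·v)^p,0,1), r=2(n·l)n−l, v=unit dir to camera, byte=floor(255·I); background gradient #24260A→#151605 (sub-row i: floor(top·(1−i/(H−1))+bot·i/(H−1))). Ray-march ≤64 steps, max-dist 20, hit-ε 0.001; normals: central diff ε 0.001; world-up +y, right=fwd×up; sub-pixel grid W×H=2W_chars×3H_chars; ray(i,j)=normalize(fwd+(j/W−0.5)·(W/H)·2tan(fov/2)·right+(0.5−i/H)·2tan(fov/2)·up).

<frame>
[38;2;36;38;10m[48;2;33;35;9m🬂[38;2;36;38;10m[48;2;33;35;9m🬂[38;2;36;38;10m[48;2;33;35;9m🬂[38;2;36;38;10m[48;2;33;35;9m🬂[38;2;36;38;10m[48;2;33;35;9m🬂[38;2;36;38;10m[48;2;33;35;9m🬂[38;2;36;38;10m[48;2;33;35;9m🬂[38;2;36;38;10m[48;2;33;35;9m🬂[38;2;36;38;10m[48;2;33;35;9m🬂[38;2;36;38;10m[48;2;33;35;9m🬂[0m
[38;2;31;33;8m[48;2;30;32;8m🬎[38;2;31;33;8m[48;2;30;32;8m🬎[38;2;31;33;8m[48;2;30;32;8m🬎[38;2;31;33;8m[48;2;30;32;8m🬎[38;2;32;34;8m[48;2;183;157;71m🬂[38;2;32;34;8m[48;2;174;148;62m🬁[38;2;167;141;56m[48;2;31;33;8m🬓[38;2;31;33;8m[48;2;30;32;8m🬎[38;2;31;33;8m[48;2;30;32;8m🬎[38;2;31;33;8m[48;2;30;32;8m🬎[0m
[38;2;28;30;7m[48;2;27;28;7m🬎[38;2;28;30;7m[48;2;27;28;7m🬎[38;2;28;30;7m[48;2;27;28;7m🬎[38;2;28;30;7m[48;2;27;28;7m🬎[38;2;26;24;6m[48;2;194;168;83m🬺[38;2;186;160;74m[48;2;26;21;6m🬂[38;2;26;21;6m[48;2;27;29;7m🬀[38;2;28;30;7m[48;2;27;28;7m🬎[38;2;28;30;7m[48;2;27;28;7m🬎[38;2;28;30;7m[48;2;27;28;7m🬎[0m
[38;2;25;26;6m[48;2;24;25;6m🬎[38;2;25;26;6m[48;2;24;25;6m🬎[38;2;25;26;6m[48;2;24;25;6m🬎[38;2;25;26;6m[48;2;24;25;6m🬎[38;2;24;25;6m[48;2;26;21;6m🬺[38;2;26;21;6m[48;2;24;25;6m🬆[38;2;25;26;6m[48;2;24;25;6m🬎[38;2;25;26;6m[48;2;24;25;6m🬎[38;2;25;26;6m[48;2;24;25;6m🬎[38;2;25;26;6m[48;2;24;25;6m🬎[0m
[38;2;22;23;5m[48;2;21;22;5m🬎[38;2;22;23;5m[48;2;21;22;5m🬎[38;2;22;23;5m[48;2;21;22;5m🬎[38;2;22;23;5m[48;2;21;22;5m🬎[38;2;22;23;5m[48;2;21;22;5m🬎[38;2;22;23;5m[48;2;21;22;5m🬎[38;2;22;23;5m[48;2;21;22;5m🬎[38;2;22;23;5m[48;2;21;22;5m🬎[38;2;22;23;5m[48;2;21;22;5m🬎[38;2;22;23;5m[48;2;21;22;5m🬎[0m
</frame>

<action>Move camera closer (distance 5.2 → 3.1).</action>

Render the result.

<frame>
[38;2;36;38;10m[48;2;33;35;9m🬂[38;2;36;38;10m[48;2;33;35;9m🬂[38;2;34;36;9m[48;2;158;131;46m▌[38;2;157;130;45m[48;2;164;137;52m🬎[38;2;156;130;44m[48;2;163;137;52m🬎[38;2;153;127;41m[48;2;159;133;47m🬊[38;2;150;124;39m[48;2;154;128;43m🬊[38;2;148;121;36m[48;2;150;124;38m🬊[38;2;36;38;10m[48;2;33;35;9m🬂[38;2;36;38;10m[48;2;33;35;9m🬂[0m
[38;2;31;33;8m[48;2;30;32;8m🬎[38;2;31;33;8m[48;2;30;32;8m🬎[38;2;30;32;8m[48;2;26;21;6m🬺[38;2;170;144;59m[48;2;26;21;6m🬂[38;2;171;144;59m[48;2;26;21;6m🬂[38;2;166;140;54m[48;2;26;21;6m🬂[38;2;158;132;47m[48;2;26;21;6m🬂[38;2;154;127;42m[48;2;27;25;6m🬀[38;2;31;33;8m[48;2;30;32;8m🬎[38;2;31;33;8m[48;2;30;32;8m🬎[0m
[38;2;28;30;7m[48;2;27;28;7m🬎[38;2;28;30;7m[48;2;27;28;7m🬎[38;2;28;30;7m[48;2;27;28;7m🬎[38;2;27;29;7m[48;2;26;21;6m🬲[38;2;26;21;6m[48;2;26;21;6m [38;2;26;21;6m[48;2;26;21;6m [38;2;26;21;6m[48;2;27;28;7m🬝[38;2;28;30;7m[48;2;27;28;7m🬎[38;2;28;30;7m[48;2;27;28;7m🬎[38;2;28;30;7m[48;2;27;28;7m🬎[0m
[38;2;25;26;6m[48;2;24;25;6m🬎[38;2;25;26;6m[48;2;24;25;6m🬎[38;2;25;26;6m[48;2;24;25;6m🬎[38;2;25;26;6m[48;2;24;25;6m🬎[38;2;26;21;6m[48;2;24;25;6m🬨[38;2;26;21;6m[48;2;26;21;6m [38;2;26;21;6m[48;2;24;25;6m🬀[38;2;25;26;6m[48;2;24;25;6m🬎[38;2;25;26;6m[48;2;24;25;6m🬎[38;2;25;26;6m[48;2;24;25;6m🬎[0m
[38;2;22;23;5m[48;2;21;22;5m🬎[38;2;22;23;5m[48;2;21;22;5m🬎[38;2;22;23;5m[48;2;21;22;5m🬎[38;2;22;23;5m[48;2;21;22;5m🬎[38;2;22;23;5m[48;2;21;22;5m🬎[38;2;22;23;5m[48;2;21;22;5m🬎[38;2;22;23;5m[48;2;21;22;5m🬎[38;2;22;23;5m[48;2;21;22;5m🬎[38;2;22;23;5m[48;2;21;22;5m🬎[38;2;22;23;5m[48;2;21;22;5m🬎[0m
</frame>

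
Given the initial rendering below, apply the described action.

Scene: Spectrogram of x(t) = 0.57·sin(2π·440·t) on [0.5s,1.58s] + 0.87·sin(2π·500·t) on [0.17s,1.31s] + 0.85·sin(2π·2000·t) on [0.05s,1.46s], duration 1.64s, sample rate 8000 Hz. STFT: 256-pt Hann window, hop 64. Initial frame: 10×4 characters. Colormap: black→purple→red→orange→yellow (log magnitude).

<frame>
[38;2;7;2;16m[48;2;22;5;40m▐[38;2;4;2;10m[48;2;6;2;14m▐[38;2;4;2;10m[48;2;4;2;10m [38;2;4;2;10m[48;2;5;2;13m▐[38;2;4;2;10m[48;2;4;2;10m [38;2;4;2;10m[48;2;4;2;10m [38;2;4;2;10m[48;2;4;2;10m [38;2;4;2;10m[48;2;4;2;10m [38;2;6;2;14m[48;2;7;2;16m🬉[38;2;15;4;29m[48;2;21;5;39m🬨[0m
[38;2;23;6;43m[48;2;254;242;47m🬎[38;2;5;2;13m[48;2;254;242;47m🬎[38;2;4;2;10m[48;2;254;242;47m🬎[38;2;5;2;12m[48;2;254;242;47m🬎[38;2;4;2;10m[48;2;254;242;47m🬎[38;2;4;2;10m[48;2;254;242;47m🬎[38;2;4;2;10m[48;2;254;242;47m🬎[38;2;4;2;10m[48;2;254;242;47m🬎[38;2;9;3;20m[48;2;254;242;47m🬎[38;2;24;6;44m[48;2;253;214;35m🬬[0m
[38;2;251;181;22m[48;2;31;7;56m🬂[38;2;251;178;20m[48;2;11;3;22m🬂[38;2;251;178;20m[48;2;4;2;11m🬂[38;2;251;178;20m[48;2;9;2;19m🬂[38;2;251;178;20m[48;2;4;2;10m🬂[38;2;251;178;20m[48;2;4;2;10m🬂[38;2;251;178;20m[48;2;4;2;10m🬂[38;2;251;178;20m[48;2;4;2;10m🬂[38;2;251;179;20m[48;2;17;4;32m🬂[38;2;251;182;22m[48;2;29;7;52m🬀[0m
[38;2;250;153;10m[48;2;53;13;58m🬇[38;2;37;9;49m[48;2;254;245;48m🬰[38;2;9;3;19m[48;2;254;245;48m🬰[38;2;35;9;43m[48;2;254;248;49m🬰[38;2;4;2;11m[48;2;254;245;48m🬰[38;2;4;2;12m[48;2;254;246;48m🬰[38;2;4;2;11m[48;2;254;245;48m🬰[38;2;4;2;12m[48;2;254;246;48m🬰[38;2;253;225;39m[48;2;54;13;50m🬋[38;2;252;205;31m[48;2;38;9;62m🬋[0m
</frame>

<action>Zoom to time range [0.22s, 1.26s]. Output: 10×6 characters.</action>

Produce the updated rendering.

<frame>
[38;2;4;2;10m[48;2;4;2;10m [38;2;4;2;10m[48;2;4;2;10m [38;2;4;2;10m[48;2;6;2;13m▌[38;2;4;2;10m[48;2;4;2;10m [38;2;4;2;10m[48;2;4;2;10m [38;2;4;2;10m[48;2;4;2;10m [38;2;4;2;10m[48;2;4;2;10m [38;2;4;2;10m[48;2;4;2;10m [38;2;4;2;10m[48;2;4;2;10m [38;2;4;2;10m[48;2;4;2;10m [0m
[38;2;4;2;10m[48;2;4;2;10m [38;2;4;2;10m[48;2;4;2;10m [38;2;4;2;10m[48;2;6;2;14m▌[38;2;4;2;10m[48;2;4;2;10m [38;2;4;2;10m[48;2;4;2;10m [38;2;4;2;10m[48;2;4;2;10m [38;2;4;2;10m[48;2;4;2;10m [38;2;4;2;10m[48;2;4;2;10m [38;2;4;2;10m[48;2;4;2;10m [38;2;4;2;10m[48;2;4;2;10m [0m
[38;2;4;2;10m[48;2;254;244;47m🬎[38;2;4;2;10m[48;2;254;244;47m🬎[38;2;5;2;12m[48;2;254;244;47m🬎[38;2;4;2;10m[48;2;254;244;47m🬎[38;2;4;2;10m[48;2;254;244;47m🬎[38;2;4;2;10m[48;2;254;244;47m🬎[38;2;4;2;10m[48;2;254;244;47m🬎[38;2;4;2;10m[48;2;254;244;47m🬎[38;2;4;2;10m[48;2;254;244;47m🬎[38;2;4;2;10m[48;2;254;244;47m🬎[0m
[38;2;251;179;21m[48;2;4;2;10m🬂[38;2;251;179;21m[48;2;4;2;10m🬂[38;2;251;179;21m[48;2;8;2;16m🬂[38;2;251;179;21m[48;2;4;2;10m🬂[38;2;251;179;21m[48;2;4;2;10m🬂[38;2;251;179;21m[48;2;4;2;10m🬂[38;2;251;179;21m[48;2;4;2;10m🬂[38;2;251;179;21m[48;2;4;2;10m🬂[38;2;251;179;21m[48;2;4;2;10m🬂[38;2;251;179;21m[48;2;4;2;10m🬂[0m
[38;2;4;2;10m[48;2;4;2;10m [38;2;4;2;10m[48;2;4;2;10m [38;2;7;2;15m[48;2;31;7;57m🬕[38;2;4;2;10m[48;2;4;2;11m🬬[38;2;4;2;10m[48;2;4;2;11m🬎[38;2;4;2;10m[48;2;4;2;11m🬬[38;2;4;2;10m[48;2;4;2;11m🬎[38;2;4;2;10m[48;2;4;2;11m🬬[38;2;4;2;10m[48;2;4;2;11m🬎[38;2;4;2;10m[48;2;4;2;11m🬎[0m
[38;2;254;246;48m[48;2;5;2;12m🬂[38;2;254;246;48m[48;2;5;2;12m🬂[38;2;253;234;43m[48;2;27;7;37m🬊[38;2;253;226;40m[48;2;4;2;10m🬎[38;2;253;226;40m[48;2;4;2;10m🬎[38;2;253;226;40m[48;2;4;2;10m🬎[38;2;253;226;40m[48;2;4;2;10m🬎[38;2;253;226;40m[48;2;4;2;10m🬎[38;2;253;226;40m[48;2;4;2;10m🬎[38;2;253;226;40m[48;2;4;2;10m🬎[0m
</frame>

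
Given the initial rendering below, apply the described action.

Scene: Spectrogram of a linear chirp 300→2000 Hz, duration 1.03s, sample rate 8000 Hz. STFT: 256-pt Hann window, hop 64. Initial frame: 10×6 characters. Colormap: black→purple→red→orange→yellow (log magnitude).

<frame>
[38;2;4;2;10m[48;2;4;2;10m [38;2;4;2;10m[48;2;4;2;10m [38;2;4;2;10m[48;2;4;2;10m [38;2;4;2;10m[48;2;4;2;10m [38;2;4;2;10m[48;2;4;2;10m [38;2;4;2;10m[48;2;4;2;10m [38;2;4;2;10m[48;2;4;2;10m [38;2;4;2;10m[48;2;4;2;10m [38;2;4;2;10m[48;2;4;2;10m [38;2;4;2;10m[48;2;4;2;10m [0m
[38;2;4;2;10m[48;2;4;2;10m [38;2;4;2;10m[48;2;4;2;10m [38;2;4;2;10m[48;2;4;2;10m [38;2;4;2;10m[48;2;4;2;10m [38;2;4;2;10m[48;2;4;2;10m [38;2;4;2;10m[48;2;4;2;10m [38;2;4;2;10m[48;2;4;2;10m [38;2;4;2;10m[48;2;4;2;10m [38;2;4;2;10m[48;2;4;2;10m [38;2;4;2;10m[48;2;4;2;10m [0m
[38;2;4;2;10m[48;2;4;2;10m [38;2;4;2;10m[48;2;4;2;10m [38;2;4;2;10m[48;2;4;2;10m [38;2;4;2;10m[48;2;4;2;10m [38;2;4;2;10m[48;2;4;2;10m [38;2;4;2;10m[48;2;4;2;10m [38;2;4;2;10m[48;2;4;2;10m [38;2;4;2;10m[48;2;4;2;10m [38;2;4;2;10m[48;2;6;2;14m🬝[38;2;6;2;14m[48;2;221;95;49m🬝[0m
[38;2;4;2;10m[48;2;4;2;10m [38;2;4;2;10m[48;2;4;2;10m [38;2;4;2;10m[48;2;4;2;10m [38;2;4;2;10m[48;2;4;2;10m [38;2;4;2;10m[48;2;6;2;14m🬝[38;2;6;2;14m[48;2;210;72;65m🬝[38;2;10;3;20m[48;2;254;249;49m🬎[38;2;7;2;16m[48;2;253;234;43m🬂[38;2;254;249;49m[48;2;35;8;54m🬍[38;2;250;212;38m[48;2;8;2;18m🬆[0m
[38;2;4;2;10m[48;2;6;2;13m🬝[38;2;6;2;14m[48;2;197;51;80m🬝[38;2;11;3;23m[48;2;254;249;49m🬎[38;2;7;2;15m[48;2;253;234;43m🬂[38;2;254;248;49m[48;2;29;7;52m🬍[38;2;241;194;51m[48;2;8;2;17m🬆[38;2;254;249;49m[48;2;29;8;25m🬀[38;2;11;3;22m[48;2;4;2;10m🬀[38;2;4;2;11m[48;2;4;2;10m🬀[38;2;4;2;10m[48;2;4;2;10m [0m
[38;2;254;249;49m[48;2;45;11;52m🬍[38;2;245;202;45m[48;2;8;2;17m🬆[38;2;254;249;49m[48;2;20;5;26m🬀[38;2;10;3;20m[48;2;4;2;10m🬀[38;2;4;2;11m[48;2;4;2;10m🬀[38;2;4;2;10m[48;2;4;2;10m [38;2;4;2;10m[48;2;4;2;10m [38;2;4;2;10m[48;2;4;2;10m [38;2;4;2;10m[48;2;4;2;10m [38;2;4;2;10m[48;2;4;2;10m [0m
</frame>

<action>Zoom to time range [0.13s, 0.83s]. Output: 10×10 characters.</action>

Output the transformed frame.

<frame>
[38;2;4;2;10m[48;2;4;2;10m [38;2;4;2;10m[48;2;4;2;10m [38;2;4;2;10m[48;2;4;2;10m [38;2;4;2;10m[48;2;4;2;10m [38;2;4;2;10m[48;2;4;2;10m [38;2;4;2;10m[48;2;4;2;10m [38;2;4;2;10m[48;2;4;2;10m [38;2;4;2;10m[48;2;4;2;10m [38;2;4;2;10m[48;2;4;2;10m [38;2;4;2;10m[48;2;4;2;10m [0m
[38;2;4;2;10m[48;2;4;2;10m [38;2;4;2;10m[48;2;4;2;10m [38;2;4;2;10m[48;2;4;2;10m [38;2;4;2;10m[48;2;4;2;10m [38;2;4;2;10m[48;2;4;2;10m [38;2;4;2;10m[48;2;4;2;10m [38;2;4;2;10m[48;2;4;2;10m [38;2;4;2;10m[48;2;4;2;10m [38;2;4;2;10m[48;2;4;2;10m [38;2;4;2;10m[48;2;4;2;10m [0m
[38;2;4;2;10m[48;2;4;2;10m [38;2;4;2;10m[48;2;4;2;10m [38;2;4;2;10m[48;2;4;2;10m [38;2;4;2;10m[48;2;4;2;10m [38;2;4;2;10m[48;2;4;2;10m [38;2;4;2;10m[48;2;4;2;10m [38;2;4;2;10m[48;2;4;2;10m [38;2;4;2;10m[48;2;4;2;10m [38;2;4;2;10m[48;2;4;2;10m [38;2;4;2;10m[48;2;4;2;10m [0m
[38;2;4;2;10m[48;2;4;2;10m [38;2;4;2;10m[48;2;4;2;10m [38;2;4;2;10m[48;2;4;2;10m [38;2;4;2;10m[48;2;4;2;10m [38;2;4;2;10m[48;2;4;2;10m [38;2;4;2;10m[48;2;4;2;10m [38;2;4;2;10m[48;2;4;2;10m [38;2;4;2;10m[48;2;4;2;10m [38;2;4;2;10m[48;2;4;2;10m [38;2;4;2;10m[48;2;4;2;10m [0m
[38;2;4;2;10m[48;2;4;2;10m [38;2;4;2;10m[48;2;4;2;10m [38;2;4;2;10m[48;2;4;2;10m [38;2;4;2;10m[48;2;4;2;10m [38;2;4;2;10m[48;2;4;2;10m [38;2;4;2;10m[48;2;4;2;10m [38;2;4;2;10m[48;2;4;2;10m [38;2;4;2;10m[48;2;4;2;10m [38;2;4;2;10m[48;2;4;2;10m [38;2;4;2;10m[48;2;4;2;10m [0m
[38;2;4;2;10m[48;2;4;2;10m [38;2;4;2;10m[48;2;4;2;10m [38;2;4;2;10m[48;2;4;2;10m [38;2;4;2;10m[48;2;4;2;10m [38;2;4;2;10m[48;2;4;2;10m [38;2;4;2;10m[48;2;4;2;10m [38;2;4;2;10m[48;2;4;2;11m🬝[38;2;4;2;10m[48;2;6;2;13m🬝[38;2;5;2;12m[48;2;18;4;33m🬝[38;2;34;9;30m[48;2;254;249;49m🬝[0m
[38;2;4;2;10m[48;2;4;2;10m [38;2;4;2;10m[48;2;4;2;10m [38;2;4;2;10m[48;2;4;2;10m [38;2;4;2;10m[48;2;5;2;12m🬝[38;2;4;2;11m[48;2;11;3;22m🬝[38;2;11;3;22m[48;2;238;128;26m🬝[38;2;12;3;24m[48;2;242;196;50m🬆[38;2;73;18;57m[48;2;247;214;46m🬂[38;2;253;233;43m[48;2;21;5;38m🬎[38;2;254;249;49m[48;2;25;6;36m🬂[0m
[38;2;4;2;11m[48;2;8;2;17m🬝[38;2;7;2;15m[48;2;113;28;85m🬝[38;2;14;4;27m[48;2;253;236;44m🬎[38;2;11;3;21m[48;2;253;233;43m🬂[38;2;253;237;44m[48;2;78;19;67m🬍[38;2;253;241;46m[48;2;44;11;39m🬆[38;2;232;161;56m[48;2;8;2;17m🬂[38;2;19;5;35m[48;2;5;2;12m🬀[38;2;6;2;13m[48;2;4;2;10m🬀[38;2;4;2;11m[48;2;4;2;10m🬀[0m
[38;2;134;39;68m[48;2;254;247;48m🬡[38;2;250;219;42m[48;2;16;4;31m🬎[38;2;253;232;42m[48;2;14;3;26m🬂[38;2;98;24;86m[48;2;7;2;15m🬀[38;2;7;2;15m[48;2;4;2;10m🬀[38;2;5;2;11m[48;2;4;2;10m🬀[38;2;4;2;10m[48;2;4;2;10m [38;2;4;2;10m[48;2;4;2;10m [38;2;4;2;10m[48;2;4;2;10m [38;2;4;2;10m[48;2;4;2;10m [0m
[38;2;10;3;20m[48;2;4;2;10m🬀[38;2;5;2;12m[48;2;4;2;10m🬀[38;2;4;2;10m[48;2;4;2;10m [38;2;4;2;10m[48;2;4;2;10m [38;2;4;2;10m[48;2;4;2;10m [38;2;4;2;10m[48;2;4;2;10m [38;2;4;2;10m[48;2;4;2;10m [38;2;4;2;10m[48;2;4;2;10m [38;2;4;2;10m[48;2;4;2;10m [38;2;4;2;10m[48;2;4;2;10m [0m
</frame>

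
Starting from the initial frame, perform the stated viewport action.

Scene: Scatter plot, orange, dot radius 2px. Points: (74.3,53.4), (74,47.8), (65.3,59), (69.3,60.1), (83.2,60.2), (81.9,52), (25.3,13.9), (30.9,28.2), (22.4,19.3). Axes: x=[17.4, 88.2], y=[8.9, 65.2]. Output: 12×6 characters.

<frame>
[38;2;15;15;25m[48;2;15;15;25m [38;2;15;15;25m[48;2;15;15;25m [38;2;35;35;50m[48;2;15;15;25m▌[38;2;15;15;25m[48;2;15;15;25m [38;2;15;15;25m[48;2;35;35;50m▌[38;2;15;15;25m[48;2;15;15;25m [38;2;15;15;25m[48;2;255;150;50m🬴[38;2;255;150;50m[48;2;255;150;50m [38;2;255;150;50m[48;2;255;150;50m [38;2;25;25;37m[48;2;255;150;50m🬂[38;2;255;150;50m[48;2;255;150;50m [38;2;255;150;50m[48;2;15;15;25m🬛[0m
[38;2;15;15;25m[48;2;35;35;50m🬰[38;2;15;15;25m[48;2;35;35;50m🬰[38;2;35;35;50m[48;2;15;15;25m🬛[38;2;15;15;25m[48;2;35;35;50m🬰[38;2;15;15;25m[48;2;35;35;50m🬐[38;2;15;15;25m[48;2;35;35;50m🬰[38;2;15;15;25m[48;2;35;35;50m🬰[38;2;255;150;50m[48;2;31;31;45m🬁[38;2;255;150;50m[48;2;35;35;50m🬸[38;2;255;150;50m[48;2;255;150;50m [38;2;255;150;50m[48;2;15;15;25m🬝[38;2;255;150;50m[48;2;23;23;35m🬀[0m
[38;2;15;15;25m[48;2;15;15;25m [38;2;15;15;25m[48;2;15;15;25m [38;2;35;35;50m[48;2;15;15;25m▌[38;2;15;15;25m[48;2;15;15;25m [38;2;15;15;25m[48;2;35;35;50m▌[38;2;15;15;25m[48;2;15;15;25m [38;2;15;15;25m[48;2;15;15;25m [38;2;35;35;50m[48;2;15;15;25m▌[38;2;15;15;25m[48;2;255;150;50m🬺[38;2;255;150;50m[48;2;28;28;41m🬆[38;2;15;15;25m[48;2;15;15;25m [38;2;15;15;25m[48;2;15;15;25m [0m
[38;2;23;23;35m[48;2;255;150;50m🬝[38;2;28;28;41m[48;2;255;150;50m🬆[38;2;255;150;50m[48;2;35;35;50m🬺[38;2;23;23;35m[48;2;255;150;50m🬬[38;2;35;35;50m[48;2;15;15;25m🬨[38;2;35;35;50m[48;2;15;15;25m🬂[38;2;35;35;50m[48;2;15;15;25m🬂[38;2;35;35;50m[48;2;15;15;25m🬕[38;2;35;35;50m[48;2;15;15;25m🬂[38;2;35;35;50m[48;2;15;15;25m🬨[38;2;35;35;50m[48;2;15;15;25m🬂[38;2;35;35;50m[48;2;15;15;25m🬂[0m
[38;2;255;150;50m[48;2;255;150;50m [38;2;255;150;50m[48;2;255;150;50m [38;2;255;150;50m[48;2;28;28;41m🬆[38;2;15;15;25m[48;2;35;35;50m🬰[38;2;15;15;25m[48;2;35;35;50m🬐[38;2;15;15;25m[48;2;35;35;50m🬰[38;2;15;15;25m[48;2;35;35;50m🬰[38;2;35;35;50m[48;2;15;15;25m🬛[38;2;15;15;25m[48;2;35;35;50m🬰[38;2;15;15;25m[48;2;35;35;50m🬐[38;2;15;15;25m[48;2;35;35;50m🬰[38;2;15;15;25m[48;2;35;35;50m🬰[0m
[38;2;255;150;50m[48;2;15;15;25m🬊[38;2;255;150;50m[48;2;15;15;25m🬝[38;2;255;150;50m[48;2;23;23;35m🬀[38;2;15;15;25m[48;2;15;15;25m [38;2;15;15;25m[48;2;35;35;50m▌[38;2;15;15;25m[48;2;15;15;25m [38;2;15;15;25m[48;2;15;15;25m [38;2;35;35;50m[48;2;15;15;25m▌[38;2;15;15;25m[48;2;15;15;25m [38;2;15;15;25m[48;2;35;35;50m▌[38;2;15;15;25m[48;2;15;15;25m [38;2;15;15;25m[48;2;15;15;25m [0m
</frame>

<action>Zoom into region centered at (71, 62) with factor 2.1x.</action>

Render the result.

<frame>
[38;2;15;15;25m[48;2;15;15;25m [38;2;15;15;25m[48;2;15;15;25m [38;2;35;35;50m[48;2;15;15;25m▌[38;2;15;15;25m[48;2;15;15;25m [38;2;15;15;25m[48;2;35;35;50m▌[38;2;15;15;25m[48;2;15;15;25m [38;2;15;15;25m[48;2;15;15;25m [38;2;35;35;50m[48;2;15;15;25m▌[38;2;15;15;25m[48;2;15;15;25m [38;2;15;15;25m[48;2;35;35;50m▌[38;2;15;15;25m[48;2;15;15;25m [38;2;15;15;25m[48;2;15;15;25m [0m
[38;2;15;15;25m[48;2;35;35;50m🬰[38;2;15;15;25m[48;2;35;35;50m🬰[38;2;35;35;50m[48;2;15;15;25m🬛[38;2;15;15;25m[48;2;35;35;50m🬰[38;2;15;15;25m[48;2;35;35;50m🬐[38;2;15;15;25m[48;2;35;35;50m🬰[38;2;15;15;25m[48;2;35;35;50m🬰[38;2;35;35;50m[48;2;15;15;25m🬛[38;2;15;15;25m[48;2;35;35;50m🬰[38;2;15;15;25m[48;2;35;35;50m🬐[38;2;15;15;25m[48;2;35;35;50m🬰[38;2;15;15;25m[48;2;35;35;50m🬰[0m
[38;2;15;15;25m[48;2;15;15;25m [38;2;15;15;25m[48;2;15;15;25m [38;2;35;35;50m[48;2;15;15;25m▌[38;2;15;15;25m[48;2;255;150;50m🬝[38;2;23;23;35m[48;2;255;150;50m🬝[38;2;15;15;25m[48;2;255;150;50m🬊[38;2;15;15;25m[48;2;15;15;25m [38;2;35;35;50m[48;2;15;15;25m▌[38;2;15;15;25m[48;2;15;15;25m [38;2;21;21;33m[48;2;255;150;50m🬆[38;2;15;15;25m[48;2;255;150;50m🬬[38;2;15;15;25m[48;2;15;15;25m [0m
[38;2;35;35;50m[48;2;15;15;25m🬂[38;2;35;35;50m[48;2;15;15;25m🬂[38;2;255;150;50m[48;2;31;31;45m🬇[38;2;255;150;50m[48;2;255;150;50m [38;2;255;150;50m[48;2;35;35;50m🬝[38;2;255;150;50m[48;2;15;15;25m🬝[38;2;255;150;50m[48;2;20;20;31m🬟[38;2;35;35;50m[48;2;15;15;25m🬕[38;2;255;150;50m[48;2;19;19;30m🬁[38;2;255;150;50m[48;2;15;15;25m🬬[38;2;255;150;50m[48;2;15;15;25m🬆[38;2;35;35;50m[48;2;15;15;25m🬂[0m
[38;2;15;15;25m[48;2;35;35;50m🬰[38;2;15;15;25m[48;2;35;35;50m🬰[38;2;35;35;50m[48;2;15;15;25m🬛[38;2;23;23;35m[48;2;255;150;50m🬺[38;2;15;15;25m[48;2;35;35;50m🬐[38;2;19;19;30m[48;2;255;150;50m🬴[38;2;255;150;50m[48;2;255;150;50m [38;2;255;150;50m[48;2;15;15;25m🬛[38;2;21;21;33m[48;2;255;150;50m🬆[38;2;255;150;50m[48;2;35;35;50m🬺[38;2;23;23;35m[48;2;255;150;50m🬬[38;2;15;15;25m[48;2;35;35;50m🬰[0m
[38;2;15;15;25m[48;2;15;15;25m [38;2;15;15;25m[48;2;15;15;25m [38;2;35;35;50m[48;2;15;15;25m▌[38;2;15;15;25m[48;2;15;15;25m [38;2;15;15;25m[48;2;35;35;50m▌[38;2;15;15;25m[48;2;255;150;50m🬝[38;2;15;15;25m[48;2;255;150;50m🬀[38;2;21;21;33m[48;2;255;150;50m🬊[38;2;15;15;25m[48;2;255;150;50m🬺[38;2;255;150;50m[48;2;28;28;41m🬆[38;2;15;15;25m[48;2;15;15;25m [38;2;15;15;25m[48;2;15;15;25m [0m
</frame>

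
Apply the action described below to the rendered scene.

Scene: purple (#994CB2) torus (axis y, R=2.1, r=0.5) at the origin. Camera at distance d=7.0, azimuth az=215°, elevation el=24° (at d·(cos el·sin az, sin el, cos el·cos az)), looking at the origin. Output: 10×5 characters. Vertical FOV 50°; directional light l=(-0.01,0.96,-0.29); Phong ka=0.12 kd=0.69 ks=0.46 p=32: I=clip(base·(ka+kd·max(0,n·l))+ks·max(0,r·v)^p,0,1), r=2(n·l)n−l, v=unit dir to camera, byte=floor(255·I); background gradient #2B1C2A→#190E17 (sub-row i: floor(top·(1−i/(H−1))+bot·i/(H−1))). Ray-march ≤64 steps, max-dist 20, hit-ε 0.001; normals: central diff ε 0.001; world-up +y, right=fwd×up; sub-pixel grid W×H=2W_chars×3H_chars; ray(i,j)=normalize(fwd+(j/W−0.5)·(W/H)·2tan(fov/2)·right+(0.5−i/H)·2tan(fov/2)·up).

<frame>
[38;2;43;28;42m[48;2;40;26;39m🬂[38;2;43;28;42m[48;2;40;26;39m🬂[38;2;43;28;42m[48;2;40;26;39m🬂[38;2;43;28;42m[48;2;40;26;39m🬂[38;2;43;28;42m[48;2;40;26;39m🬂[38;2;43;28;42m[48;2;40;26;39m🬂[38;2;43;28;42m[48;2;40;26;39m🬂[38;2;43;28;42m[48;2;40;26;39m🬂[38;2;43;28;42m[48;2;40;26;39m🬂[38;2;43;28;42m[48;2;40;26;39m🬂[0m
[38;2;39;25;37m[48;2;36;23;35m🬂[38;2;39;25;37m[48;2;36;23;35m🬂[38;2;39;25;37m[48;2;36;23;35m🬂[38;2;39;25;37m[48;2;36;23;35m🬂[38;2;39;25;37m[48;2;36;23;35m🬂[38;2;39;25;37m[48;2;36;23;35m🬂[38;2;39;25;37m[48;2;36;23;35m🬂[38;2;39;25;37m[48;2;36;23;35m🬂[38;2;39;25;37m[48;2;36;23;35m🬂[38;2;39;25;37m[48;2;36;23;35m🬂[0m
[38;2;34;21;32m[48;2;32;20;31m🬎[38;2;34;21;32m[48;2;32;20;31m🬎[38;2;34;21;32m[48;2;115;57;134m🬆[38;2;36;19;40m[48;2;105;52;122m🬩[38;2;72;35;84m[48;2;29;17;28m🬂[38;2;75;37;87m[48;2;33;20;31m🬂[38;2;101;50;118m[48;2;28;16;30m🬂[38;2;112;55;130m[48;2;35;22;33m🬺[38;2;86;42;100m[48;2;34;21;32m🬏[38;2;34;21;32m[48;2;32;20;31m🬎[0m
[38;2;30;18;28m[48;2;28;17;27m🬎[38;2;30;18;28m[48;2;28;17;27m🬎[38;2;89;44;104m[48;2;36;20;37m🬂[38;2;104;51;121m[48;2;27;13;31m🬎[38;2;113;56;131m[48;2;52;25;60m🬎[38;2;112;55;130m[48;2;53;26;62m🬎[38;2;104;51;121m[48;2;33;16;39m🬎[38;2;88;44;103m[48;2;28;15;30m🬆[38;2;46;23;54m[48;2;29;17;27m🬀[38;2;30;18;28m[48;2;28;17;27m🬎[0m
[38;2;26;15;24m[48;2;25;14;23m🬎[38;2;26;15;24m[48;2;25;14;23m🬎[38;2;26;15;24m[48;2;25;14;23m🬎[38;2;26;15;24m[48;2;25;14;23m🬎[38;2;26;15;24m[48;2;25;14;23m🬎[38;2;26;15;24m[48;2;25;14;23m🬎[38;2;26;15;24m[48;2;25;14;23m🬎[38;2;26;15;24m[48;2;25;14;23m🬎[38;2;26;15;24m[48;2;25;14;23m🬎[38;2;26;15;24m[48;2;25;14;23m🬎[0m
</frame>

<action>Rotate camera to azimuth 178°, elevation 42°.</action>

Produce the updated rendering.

<frame>
[38;2;43;28;42m[48;2;40;26;39m🬂[38;2;43;28;42m[48;2;40;26;39m🬂[38;2;43;28;42m[48;2;40;26;39m🬂[38;2;43;28;42m[48;2;40;26;39m🬂[38;2;43;28;42m[48;2;40;26;39m🬂[38;2;43;28;42m[48;2;40;26;39m🬂[38;2;43;28;42m[48;2;40;26;39m🬂[38;2;43;28;42m[48;2;40;26;39m🬂[38;2;43;28;42m[48;2;40;26;39m🬂[38;2;43;28;42m[48;2;40;26;39m🬂[0m
[38;2;39;25;37m[48;2;36;23;35m🬂[38;2;39;25;37m[48;2;36;23;35m🬂[38;2;39;25;37m[48;2;36;23;35m🬂[38;2;38;24;36m[48;2;114;56;132m🬎[38;2;38;24;36m[48;2;104;51;120m🬆[38;2;39;25;37m[48;2;102;50;119m🬂[38;2;38;24;36m[48;2;111;55;130m🬎[38;2;109;54;127m[48;2;37;24;36m🬏[38;2;39;25;37m[48;2;36;23;35m🬂[38;2;39;25;37m[48;2;36;23;35m🬂[0m
[38;2;34;21;32m[48;2;32;20;31m🬎[38;2;34;21;32m[48;2;32;20;31m🬎[38;2;34;21;32m[48;2;112;55;130m🬄[38;2;86;42;100m[48;2;45;25;48m🬆[38;2;18;9;21m[48;2;33;20;31m🬀[38;2;34;21;32m[48;2;32;20;31m🬎[38;2;30;18;29m[48;2;68;33;79m🬺[38;2;71;35;82m[48;2;114;56;133m🬓[38;2;102;50;119m[48;2;34;21;32m🬏[38;2;34;21;32m[48;2;32;20;31m🬎[0m
[38;2;30;18;28m[48;2;28;17;27m🬎[38;2;30;18;28m[48;2;28;17;27m🬎[38;2;106;52;123m[48;2;42;23;45m🬊[38;2;31;19;29m[48;2;114;56;133m🬁[38;2;30;18;28m[48;2;117;59;135m🬊[38;2;30;18;28m[48;2;124;62;145m🬎[38;2;31;19;29m[48;2;116;58;135m🬂[38;2;113;56;132m[48;2;71;35;83m🬝[38;2;92;45;107m[48;2;29;17;27m🬀[38;2;30;18;28m[48;2;28;17;27m🬎[0m
[38;2;26;15;24m[48;2;25;14;23m🬎[38;2;26;15;24m[48;2;25;14;23m🬎[38;2;26;15;24m[48;2;25;14;23m🬎[38;2;86;43;100m[48;2;29;16;29m🬁[38;2;105;52;122m[48;2;29;16;30m🬂[38;2;110;54;128m[48;2;36;18;39m🬂[38;2;95;47;110m[48;2;25;14;23m🬂[38;2;46;23;54m[48;2;25;14;23m🬀[38;2;26;15;24m[48;2;25;14;23m🬎[38;2;26;15;24m[48;2;25;14;23m🬎[0m
</frame>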